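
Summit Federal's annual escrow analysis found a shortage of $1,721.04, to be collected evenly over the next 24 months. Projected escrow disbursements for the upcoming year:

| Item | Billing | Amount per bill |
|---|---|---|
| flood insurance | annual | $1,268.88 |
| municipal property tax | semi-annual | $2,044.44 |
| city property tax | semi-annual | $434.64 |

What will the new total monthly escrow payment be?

$590.63

Flood insurance = $1,268.88 annually
Municipal property tax = $2,044.44 × 2 = $4,088.88 annually
City property tax = $434.64 × 2 = $869.28 annually
Total annual escrow = $6,227.04
Monthly = $6,227.04 ÷ 12 = $518.92
Shortage per month = $1,721.04 ÷ 24 = $71.71
New monthly escrow = $518.92 + $71.71 = $590.63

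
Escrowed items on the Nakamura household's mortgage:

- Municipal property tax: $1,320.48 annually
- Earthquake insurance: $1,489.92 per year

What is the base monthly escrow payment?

Municipal property tax: $1,320.48 annually
Earthquake insurance: $1,489.92 annually
Total annual escrow = $1,320.48 + $1,489.92 = $2,810.40
Per month = $2,810.40 ÷ 12 = $234.20

$234.20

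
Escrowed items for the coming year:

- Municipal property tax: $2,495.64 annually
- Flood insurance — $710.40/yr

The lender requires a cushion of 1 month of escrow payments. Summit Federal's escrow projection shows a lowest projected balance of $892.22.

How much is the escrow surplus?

$625.05

Municipal property tax: $2,495.64 annually
Flood insurance: $710.40 annually
Annual escrow total = $2,495.64 + $710.40 = $3,206.04
Monthly = $3,206.04 ÷ 12 = $267.17
Required reserve = 1 × $267.17 = $267.17
Surplus = $892.22 − $267.17 = $625.05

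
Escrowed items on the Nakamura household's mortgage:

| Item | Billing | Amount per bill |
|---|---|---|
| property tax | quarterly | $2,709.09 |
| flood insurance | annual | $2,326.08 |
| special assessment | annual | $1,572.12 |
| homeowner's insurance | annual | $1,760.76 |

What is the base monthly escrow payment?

Property tax: $2,709.09 × 4 = $10,836.36
Flood insurance: $2,326.08
Special assessment: $1,572.12
Homeowner's insurance: $1,760.76
Total annual escrow = $16,495.32
Base monthly escrow = $16,495.32 ÷ 12 = $1,374.61

$1,374.61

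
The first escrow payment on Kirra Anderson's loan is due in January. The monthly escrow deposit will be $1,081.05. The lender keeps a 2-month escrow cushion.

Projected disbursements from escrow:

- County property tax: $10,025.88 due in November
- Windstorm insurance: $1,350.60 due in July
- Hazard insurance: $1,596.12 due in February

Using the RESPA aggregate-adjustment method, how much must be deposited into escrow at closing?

$3,243.15

Cushion = 2 × $1,081.05 = $2,162.10
Trial balance (start $0, +$1,081.05 each month, − disbursements):
  Jan: +$1,081.05 → $1,081.05
  Feb: +$1,081.05 − $1,596.12 → $565.98
  Mar: +$1,081.05 → $1,647.03
  Apr: +$1,081.05 → $2,728.08
  May: +$1,081.05 → $3,809.13
  Jun: +$1,081.05 → $4,890.18
  Jul: +$1,081.05 − $1,350.60 → $4,620.63
  Aug: +$1,081.05 → $5,701.68
  Sep: +$1,081.05 → $6,782.73
  Oct: +$1,081.05 → $7,863.78
  Nov: +$1,081.05 − $10,025.88 → -$1,081.05
  Dec: +$1,081.05 → $0.00
Lowest trial balance = -$1,081.05 (Nov)
Initial deposit = cushion − low point = $2,162.10 − (-$1,081.05) = $3,243.15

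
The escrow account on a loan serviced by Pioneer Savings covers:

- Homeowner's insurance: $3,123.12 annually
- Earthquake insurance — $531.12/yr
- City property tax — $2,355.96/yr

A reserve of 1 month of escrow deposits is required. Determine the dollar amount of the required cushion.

Homeowner's insurance — $3,123.12/yr
Earthquake insurance — $531.12/yr
City property tax — $2,355.96/yr
Yearly total = $3,123.12 + $531.12 + $2,355.96 = $6,010.20
Monthly escrow = $6,010.20 / 12 = $500.85
Reserve = 1 × $500.85 = $500.85

$500.85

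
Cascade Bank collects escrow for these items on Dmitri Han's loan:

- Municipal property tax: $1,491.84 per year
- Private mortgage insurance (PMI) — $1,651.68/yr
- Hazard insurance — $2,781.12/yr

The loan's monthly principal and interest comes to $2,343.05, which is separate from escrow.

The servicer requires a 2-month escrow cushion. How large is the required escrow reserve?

$987.44

Municipal property tax = $1,491.84 annually
Private mortgage insurance (PMI) = $1,651.68 annually
Hazard insurance = $2,781.12 annually
Combined annual = $5,924.64
Monthly = $5,924.64 ÷ 12 = $493.72
Cushion = 2 × $493.72 = $987.44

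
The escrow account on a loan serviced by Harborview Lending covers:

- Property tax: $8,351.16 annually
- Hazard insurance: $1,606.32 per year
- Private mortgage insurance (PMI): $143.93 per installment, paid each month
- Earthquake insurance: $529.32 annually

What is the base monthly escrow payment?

Property tax: $8,351.16 per year
Hazard insurance: $1,606.32 per year
Private mortgage insurance (PMI): $143.93 × 12 = $1,727.16 per year
Earthquake insurance: $529.32 per year
Annual escrow total = $12,213.96
Monthly escrow = $12,213.96 / 12 = $1,017.83

$1,017.83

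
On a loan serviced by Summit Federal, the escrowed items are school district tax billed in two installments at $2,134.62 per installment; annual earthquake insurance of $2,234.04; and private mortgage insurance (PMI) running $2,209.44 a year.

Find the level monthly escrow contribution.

School district tax = $2,134.62 × 2 = $4,269.24 per year
Earthquake insurance = $2,234.04 per year
Private mortgage insurance (PMI) = $2,209.44 per year
Yearly total = $8,712.72
Base monthly escrow = $8,712.72 ÷ 12 = $726.06

$726.06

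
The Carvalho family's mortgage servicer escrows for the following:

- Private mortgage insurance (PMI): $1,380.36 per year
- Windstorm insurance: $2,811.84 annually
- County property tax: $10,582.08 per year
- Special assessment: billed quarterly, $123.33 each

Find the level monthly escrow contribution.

$1,272.30

Private mortgage insurance (PMI) — $1,380.36
Windstorm insurance — $2,811.84
County property tax — $10,582.08
Special assessment — $123.33 × 4 = $493.32
Combined annual = $1,380.36 + $2,811.84 + $10,582.08 + $493.32 = $15,267.60
Monthly = $15,267.60 / 12 = $1,272.30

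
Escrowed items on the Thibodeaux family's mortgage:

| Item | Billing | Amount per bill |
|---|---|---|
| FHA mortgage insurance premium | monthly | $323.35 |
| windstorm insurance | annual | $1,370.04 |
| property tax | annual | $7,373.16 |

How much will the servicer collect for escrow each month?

FHA mortgage insurance premium: $323.35 × 12 = $3,880.20
Windstorm insurance: $1,370.04
Property tax: $7,373.16
Yearly total = $3,880.20 + $1,370.04 + $7,373.16 = $12,623.40
Monthly = $12,623.40 ÷ 12 = $1,051.95

$1,051.95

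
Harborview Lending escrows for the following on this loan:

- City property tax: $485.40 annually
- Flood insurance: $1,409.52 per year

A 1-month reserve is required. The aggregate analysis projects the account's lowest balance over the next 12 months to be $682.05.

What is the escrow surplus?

$524.14

City property tax: $485.40/yr
Flood insurance: $1,409.52/yr
Total per year = $485.40 + $1,409.52 = $1,894.92
Monthly = $1,894.92 ÷ 12 = $157.91
Cushion = 1 × $157.91 = $157.91
Excess over cushion: $682.05 − $157.91 = $524.14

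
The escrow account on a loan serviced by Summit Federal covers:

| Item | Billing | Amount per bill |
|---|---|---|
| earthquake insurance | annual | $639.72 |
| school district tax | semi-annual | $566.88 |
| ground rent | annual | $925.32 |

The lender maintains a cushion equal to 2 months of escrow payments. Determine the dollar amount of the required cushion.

Earthquake insurance — $639.72 annually
School district tax — $566.88 × 2 = $1,133.76 annually
Ground rent — $925.32 annually
Combined annual = $639.72 + $1,133.76 + $925.32 = $2,698.80
Per month = $2,698.80 / 12 = $224.90
Reserve = 2 × $224.90 = $449.80

$449.80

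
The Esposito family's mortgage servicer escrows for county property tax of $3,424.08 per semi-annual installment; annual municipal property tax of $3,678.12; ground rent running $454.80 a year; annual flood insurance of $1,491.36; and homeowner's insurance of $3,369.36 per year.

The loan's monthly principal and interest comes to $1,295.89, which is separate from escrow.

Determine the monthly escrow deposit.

County property tax — $3,424.08 × 2 = $6,848.16
Municipal property tax — $3,678.12
Ground rent — $454.80
Flood insurance — $1,491.36
Homeowner's insurance — $3,369.36
Total annual escrow = $15,841.80
Monthly = $15,841.80 / 12 = $1,320.15

$1,320.15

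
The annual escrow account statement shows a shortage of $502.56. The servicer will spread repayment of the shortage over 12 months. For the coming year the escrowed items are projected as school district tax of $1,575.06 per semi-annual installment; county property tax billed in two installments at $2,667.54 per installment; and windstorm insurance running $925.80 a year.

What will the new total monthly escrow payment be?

$826.13

School district tax: $1,575.06 × 2 = $3,150.12 per year
County property tax: $2,667.54 × 2 = $5,335.08 per year
Windstorm insurance: $925.80 per year
Total per year = $9,411.00
Base monthly escrow = $9,411.00 / 12 = $784.25
Monthly shortage recovery: $502.56 ÷ 12 = $41.88
New monthly escrow = $784.25 + $41.88 = $826.13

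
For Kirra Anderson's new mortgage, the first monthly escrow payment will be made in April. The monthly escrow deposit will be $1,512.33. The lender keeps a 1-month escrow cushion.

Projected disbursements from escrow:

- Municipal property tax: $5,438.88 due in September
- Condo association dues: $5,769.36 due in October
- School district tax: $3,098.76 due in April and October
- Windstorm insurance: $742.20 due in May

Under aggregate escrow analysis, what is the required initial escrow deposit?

Cushion = 1 × $1,512.33 = $1,512.33
Trial balance (start $0, +$1,512.33 each month, − disbursements):
  Apr: +$1,512.33 − $3,098.76 → -$1,586.43
  May: +$1,512.33 − $742.20 → -$816.30
  Jun: +$1,512.33 → $696.03
  Jul: +$1,512.33 → $2,208.36
  Aug: +$1,512.33 → $3,720.69
  Sep: +$1,512.33 − $5,438.88 → -$205.86
  Oct: +$1,512.33 − $8,868.12 → -$7,561.65
  Nov: +$1,512.33 → -$6,049.32
  Dec: +$1,512.33 → -$4,536.99
  Jan: +$1,512.33 → -$3,024.66
  Feb: +$1,512.33 → -$1,512.33
  Mar: +$1,512.33 → $0.00
Lowest trial balance = -$7,561.65 (Oct)
Initial deposit = cushion − low point = $1,512.33 − (-$7,561.65) = $9,073.98

$9,073.98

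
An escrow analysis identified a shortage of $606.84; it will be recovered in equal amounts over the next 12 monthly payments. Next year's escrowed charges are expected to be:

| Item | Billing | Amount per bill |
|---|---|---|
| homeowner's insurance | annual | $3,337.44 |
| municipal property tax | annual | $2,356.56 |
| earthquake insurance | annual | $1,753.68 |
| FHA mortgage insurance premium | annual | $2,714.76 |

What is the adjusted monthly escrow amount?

$897.44

Homeowner's insurance: $3,337.44 per year
Municipal property tax: $2,356.56 per year
Earthquake insurance: $1,753.68 per year
FHA mortgage insurance premium: $2,714.76 per year
Total per year = $10,162.44
Base monthly escrow = $10,162.44 ÷ 12 = $846.87
Shortage spread = $606.84 / 12 = $50.57/mo
Adjusted monthly = $846.87 + $50.57 = $897.44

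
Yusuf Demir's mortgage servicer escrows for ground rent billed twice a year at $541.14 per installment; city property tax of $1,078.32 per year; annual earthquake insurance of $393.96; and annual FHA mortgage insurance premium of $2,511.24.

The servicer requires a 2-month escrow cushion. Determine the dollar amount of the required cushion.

Ground rent = $541.14 × 2 = $1,082.28 per year
City property tax = $1,078.32 per year
Earthquake insurance = $393.96 per year
FHA mortgage insurance premium = $2,511.24 per year
Annual escrow total = $5,065.80
Base monthly escrow = $5,065.80 / 12 = $422.15
Reserve = 2 × $422.15 = $844.30

$844.30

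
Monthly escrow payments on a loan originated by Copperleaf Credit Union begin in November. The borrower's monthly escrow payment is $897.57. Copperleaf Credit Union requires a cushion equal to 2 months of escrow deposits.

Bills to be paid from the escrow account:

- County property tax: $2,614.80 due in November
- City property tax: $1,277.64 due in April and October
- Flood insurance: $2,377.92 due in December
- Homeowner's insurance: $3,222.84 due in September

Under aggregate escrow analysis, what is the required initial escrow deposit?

Cushion = 2 × $897.57 = $1,795.14
Trial balance (start $0, +$897.57 each month, − disbursements):
  Nov: +$897.57 − $2,614.80 → -$1,717.23
  Dec: +$897.57 − $2,377.92 → -$3,197.58
  Jan: +$897.57 → -$2,300.01
  Feb: +$897.57 → -$1,402.44
  Mar: +$897.57 → -$504.87
  Apr: +$897.57 − $1,277.64 → -$884.94
  May: +$897.57 → $12.63
  Jun: +$897.57 → $910.20
  Jul: +$897.57 → $1,807.77
  Aug: +$897.57 → $2,705.34
  Sep: +$897.57 − $3,222.84 → $380.07
  Oct: +$897.57 − $1,277.64 → $0.00
Lowest trial balance = -$3,197.58 (Dec)
Initial deposit = cushion − low point = $1,795.14 − (-$3,197.58) = $4,992.72

$4,992.72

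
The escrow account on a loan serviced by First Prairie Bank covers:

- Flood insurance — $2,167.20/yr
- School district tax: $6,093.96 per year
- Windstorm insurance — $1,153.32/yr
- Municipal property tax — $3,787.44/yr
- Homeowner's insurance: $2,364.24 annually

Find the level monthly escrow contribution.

Flood insurance — $2,167.20
School district tax — $6,093.96
Windstorm insurance — $1,153.32
Municipal property tax — $3,787.44
Homeowner's insurance — $2,364.24
Total annual escrow = $2,167.20 + $6,093.96 + $1,153.32 + $3,787.44 + $2,364.24 = $15,566.16
Per month = $15,566.16 ÷ 12 = $1,297.18

$1,297.18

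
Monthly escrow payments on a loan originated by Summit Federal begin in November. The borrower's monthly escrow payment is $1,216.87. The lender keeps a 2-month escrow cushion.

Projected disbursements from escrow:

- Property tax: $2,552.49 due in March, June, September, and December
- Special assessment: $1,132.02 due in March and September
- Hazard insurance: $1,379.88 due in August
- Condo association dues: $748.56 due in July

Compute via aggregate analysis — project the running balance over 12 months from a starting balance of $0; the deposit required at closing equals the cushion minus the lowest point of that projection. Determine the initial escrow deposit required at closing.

Cushion = 2 × $1,216.87 = $2,433.74
Trial balance (start $0, +$1,216.87 each month, − disbursements):
  Nov: +$1,216.87 → $1,216.87
  Dec: +$1,216.87 − $2,552.49 → -$118.75
  Jan: +$1,216.87 → $1,098.12
  Feb: +$1,216.87 → $2,314.99
  Mar: +$1,216.87 − $3,684.51 → -$152.65
  Apr: +$1,216.87 → $1,064.22
  May: +$1,216.87 → $2,281.09
  Jun: +$1,216.87 − $2,552.49 → $945.47
  Jul: +$1,216.87 − $748.56 → $1,413.78
  Aug: +$1,216.87 − $1,379.88 → $1,250.77
  Sep: +$1,216.87 − $3,684.51 → -$1,216.87
  Oct: +$1,216.87 → $0.00
Lowest trial balance = -$1,216.87 (Sep)
Initial deposit = cushion − low point = $2,433.74 − (-$1,216.87) = $3,650.61

$3,650.61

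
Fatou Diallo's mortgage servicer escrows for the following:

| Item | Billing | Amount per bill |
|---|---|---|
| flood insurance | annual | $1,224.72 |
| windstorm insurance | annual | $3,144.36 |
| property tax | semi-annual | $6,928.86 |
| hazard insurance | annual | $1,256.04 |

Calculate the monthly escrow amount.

$1,623.57

Flood insurance — $1,224.72/yr
Windstorm insurance — $3,144.36/yr
Property tax — $6,928.86 × 2 = $13,857.72/yr
Hazard insurance — $1,256.04/yr
Annual escrow total = $1,224.72 + $3,144.36 + $13,857.72 + $1,256.04 = $19,482.84
Base monthly escrow = $19,482.84 ÷ 12 = $1,623.57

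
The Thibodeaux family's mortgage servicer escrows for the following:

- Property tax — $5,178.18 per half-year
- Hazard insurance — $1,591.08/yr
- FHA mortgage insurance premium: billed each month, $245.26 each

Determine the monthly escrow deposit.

Property tax = $5,178.18 × 2 = $10,356.36 annually
Hazard insurance = $1,591.08 annually
FHA mortgage insurance premium = $245.26 × 12 = $2,943.12 annually
Annual escrow total = $14,890.56
Monthly escrow = $14,890.56 / 12 = $1,240.88

$1,240.88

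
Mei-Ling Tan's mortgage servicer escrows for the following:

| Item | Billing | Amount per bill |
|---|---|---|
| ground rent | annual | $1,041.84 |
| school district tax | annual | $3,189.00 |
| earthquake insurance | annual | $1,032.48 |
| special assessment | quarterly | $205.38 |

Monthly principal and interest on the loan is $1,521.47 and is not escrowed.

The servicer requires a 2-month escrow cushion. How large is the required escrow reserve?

$1,014.14

Ground rent = $1,041.84
School district tax = $3,189.00
Earthquake insurance = $1,032.48
Special assessment = $205.38 × 4 = $821.52
Annual escrow total = $6,084.84
Monthly = $6,084.84 / 12 = $507.07
Cushion = 2 × $507.07 = $1,014.14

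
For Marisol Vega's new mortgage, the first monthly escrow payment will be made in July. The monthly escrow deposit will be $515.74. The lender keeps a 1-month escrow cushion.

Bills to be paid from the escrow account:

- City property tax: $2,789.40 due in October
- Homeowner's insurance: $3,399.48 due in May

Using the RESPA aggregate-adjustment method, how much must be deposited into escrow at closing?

$1,242.18

Cushion = 1 × $515.74 = $515.74
Trial balance (start $0, +$515.74 each month, − disbursements):
  Jul: +$515.74 → $515.74
  Aug: +$515.74 → $1,031.48
  Sep: +$515.74 → $1,547.22
  Oct: +$515.74 − $2,789.40 → -$726.44
  Nov: +$515.74 → -$210.70
  Dec: +$515.74 → $305.04
  Jan: +$515.74 → $820.78
  Feb: +$515.74 → $1,336.52
  Mar: +$515.74 → $1,852.26
  Apr: +$515.74 → $2,368.00
  May: +$515.74 − $3,399.48 → -$515.74
  Jun: +$515.74 → $0.00
Lowest trial balance = -$726.44 (Oct)
Initial deposit = cushion − low point = $515.74 − (-$726.44) = $1,242.18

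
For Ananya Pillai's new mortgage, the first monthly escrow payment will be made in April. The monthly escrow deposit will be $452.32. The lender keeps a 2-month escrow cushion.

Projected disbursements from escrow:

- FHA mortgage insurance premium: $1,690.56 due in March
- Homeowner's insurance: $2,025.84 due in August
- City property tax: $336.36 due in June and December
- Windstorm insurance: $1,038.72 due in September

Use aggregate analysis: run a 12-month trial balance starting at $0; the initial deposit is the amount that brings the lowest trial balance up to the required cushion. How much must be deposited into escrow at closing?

$1,591.64

Cushion = 2 × $452.32 = $904.64
Trial balance (start $0, +$452.32 each month, − disbursements):
  Apr: +$452.32 → $452.32
  May: +$452.32 → $904.64
  Jun: +$452.32 − $336.36 → $1,020.60
  Jul: +$452.32 → $1,472.92
  Aug: +$452.32 − $2,025.84 → -$100.60
  Sep: +$452.32 − $1,038.72 → -$687.00
  Oct: +$452.32 → -$234.68
  Nov: +$452.32 → $217.64
  Dec: +$452.32 − $336.36 → $333.60
  Jan: +$452.32 → $785.92
  Feb: +$452.32 → $1,238.24
  Mar: +$452.32 − $1,690.56 → $0.00
Lowest trial balance = -$687.00 (Sep)
Initial deposit = cushion − low point = $904.64 − (-$687.00) = $1,591.64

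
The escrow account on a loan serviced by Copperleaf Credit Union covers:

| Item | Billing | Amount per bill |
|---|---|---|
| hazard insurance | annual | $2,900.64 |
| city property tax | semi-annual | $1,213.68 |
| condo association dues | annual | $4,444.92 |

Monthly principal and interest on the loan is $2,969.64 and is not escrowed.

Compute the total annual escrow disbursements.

$9,772.92

Hazard insurance = $2,900.64
City property tax = $1,213.68 × 2 = $2,427.36
Condo association dues = $4,444.92
Annual escrow total = $2,900.64 + $2,427.36 + $4,444.92 = $9,772.92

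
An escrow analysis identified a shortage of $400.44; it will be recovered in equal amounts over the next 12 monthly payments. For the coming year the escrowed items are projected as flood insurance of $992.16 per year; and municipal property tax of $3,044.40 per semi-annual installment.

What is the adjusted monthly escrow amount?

$623.45

Flood insurance — $992.16/yr
Municipal property tax — $3,044.40 × 2 = $6,088.80/yr
Combined annual = $7,080.96
Monthly escrow = $7,080.96 / 12 = $590.08
Shortage per month = $400.44 ÷ 12 = $33.37
Adjusted monthly = $590.08 + $33.37 = $623.45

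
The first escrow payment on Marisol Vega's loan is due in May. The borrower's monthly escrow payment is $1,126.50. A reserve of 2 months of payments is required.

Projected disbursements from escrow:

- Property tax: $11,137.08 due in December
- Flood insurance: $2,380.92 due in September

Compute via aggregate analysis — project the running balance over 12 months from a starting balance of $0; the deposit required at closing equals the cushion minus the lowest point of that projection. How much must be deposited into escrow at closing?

Cushion = 2 × $1,126.50 = $2,253.00
Trial balance (start $0, +$1,126.50 each month, − disbursements):
  May: +$1,126.50 → $1,126.50
  Jun: +$1,126.50 → $2,253.00
  Jul: +$1,126.50 → $3,379.50
  Aug: +$1,126.50 → $4,506.00
  Sep: +$1,126.50 − $2,380.92 → $3,251.58
  Oct: +$1,126.50 → $4,378.08
  Nov: +$1,126.50 → $5,504.58
  Dec: +$1,126.50 − $11,137.08 → -$4,506.00
  Jan: +$1,126.50 → -$3,379.50
  Feb: +$1,126.50 → -$2,253.00
  Mar: +$1,126.50 → -$1,126.50
  Apr: +$1,126.50 → $0.00
Lowest trial balance = -$4,506.00 (Dec)
Initial deposit = cushion − low point = $2,253.00 − (-$4,506.00) = $6,759.00

$6,759.00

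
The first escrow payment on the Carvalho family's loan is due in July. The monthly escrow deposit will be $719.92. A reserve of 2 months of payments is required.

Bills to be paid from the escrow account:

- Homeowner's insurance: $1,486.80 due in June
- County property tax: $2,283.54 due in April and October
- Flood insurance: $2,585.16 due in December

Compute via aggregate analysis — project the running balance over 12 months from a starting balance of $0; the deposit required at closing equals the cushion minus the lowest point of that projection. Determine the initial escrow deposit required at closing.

Cushion = 2 × $719.92 = $1,439.84
Trial balance (start $0, +$719.92 each month, − disbursements):
  Jul: +$719.92 → $719.92
  Aug: +$719.92 → $1,439.84
  Sep: +$719.92 → $2,159.76
  Oct: +$719.92 − $2,283.54 → $596.14
  Nov: +$719.92 → $1,316.06
  Dec: +$719.92 − $2,585.16 → -$549.18
  Jan: +$719.92 → $170.74
  Feb: +$719.92 → $890.66
  Mar: +$719.92 → $1,610.58
  Apr: +$719.92 − $2,283.54 → $46.96
  May: +$719.92 → $766.88
  Jun: +$719.92 − $1,486.80 → $0.00
Lowest trial balance = -$549.18 (Dec)
Initial deposit = cushion − low point = $1,439.84 − (-$549.18) = $1,989.02

$1,989.02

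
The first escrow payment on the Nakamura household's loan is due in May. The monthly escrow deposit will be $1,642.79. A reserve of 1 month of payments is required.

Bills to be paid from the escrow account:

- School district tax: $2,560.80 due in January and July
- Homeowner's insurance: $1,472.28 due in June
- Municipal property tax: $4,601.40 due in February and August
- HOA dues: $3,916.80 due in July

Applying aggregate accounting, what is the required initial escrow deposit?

Cushion = 1 × $1,642.79 = $1,642.79
Trial balance (start $0, +$1,642.79 each month, − disbursements):
  May: +$1,642.79 → $1,642.79
  Jun: +$1,642.79 − $1,472.28 → $1,813.30
  Jul: +$1,642.79 − $6,477.60 → -$3,021.51
  Aug: +$1,642.79 − $4,601.40 → -$5,980.12
  Sep: +$1,642.79 → -$4,337.33
  Oct: +$1,642.79 → -$2,694.54
  Nov: +$1,642.79 → -$1,051.75
  Dec: +$1,642.79 → $591.04
  Jan: +$1,642.79 − $2,560.80 → -$326.97
  Feb: +$1,642.79 − $4,601.40 → -$3,285.58
  Mar: +$1,642.79 → -$1,642.79
  Apr: +$1,642.79 → $0.00
Lowest trial balance = -$5,980.12 (Aug)
Initial deposit = cushion − low point = $1,642.79 − (-$5,980.12) = $7,622.91

$7,622.91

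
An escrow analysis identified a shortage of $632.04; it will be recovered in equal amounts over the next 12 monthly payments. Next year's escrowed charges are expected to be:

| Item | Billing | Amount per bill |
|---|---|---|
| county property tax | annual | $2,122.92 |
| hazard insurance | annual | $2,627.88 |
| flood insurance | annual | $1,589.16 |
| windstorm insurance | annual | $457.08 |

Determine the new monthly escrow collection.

$619.09

County property tax = $2,122.92 annually
Hazard insurance = $2,627.88 annually
Flood insurance = $1,589.16 annually
Windstorm insurance = $457.08 annually
Total annual escrow = $2,122.92 + $2,627.88 + $1,589.16 + $457.08 = $6,797.04
Base monthly escrow = $6,797.04 ÷ 12 = $566.42
Shortage spread = $632.04 ÷ 12 = $52.67/mo
New monthly escrow = $566.42 + $52.67 = $619.09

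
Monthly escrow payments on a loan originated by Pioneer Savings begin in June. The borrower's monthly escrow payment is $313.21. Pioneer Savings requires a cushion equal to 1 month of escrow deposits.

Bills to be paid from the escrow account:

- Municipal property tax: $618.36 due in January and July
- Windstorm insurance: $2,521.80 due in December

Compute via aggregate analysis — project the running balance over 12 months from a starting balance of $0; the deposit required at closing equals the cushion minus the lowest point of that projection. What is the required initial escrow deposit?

Cushion = 1 × $313.21 = $313.21
Trial balance (start $0, +$313.21 each month, − disbursements):
  Jun: +$313.21 → $313.21
  Jul: +$313.21 − $618.36 → $8.06
  Aug: +$313.21 → $321.27
  Sep: +$313.21 → $634.48
  Oct: +$313.21 → $947.69
  Nov: +$313.21 → $1,260.90
  Dec: +$313.21 − $2,521.80 → -$947.69
  Jan: +$313.21 − $618.36 → -$1,252.84
  Feb: +$313.21 → -$939.63
  Mar: +$313.21 → -$626.42
  Apr: +$313.21 → -$313.21
  May: +$313.21 → $0.00
Lowest trial balance = -$1,252.84 (Jan)
Initial deposit = cushion − low point = $313.21 − (-$1,252.84) = $1,566.05

$1,566.05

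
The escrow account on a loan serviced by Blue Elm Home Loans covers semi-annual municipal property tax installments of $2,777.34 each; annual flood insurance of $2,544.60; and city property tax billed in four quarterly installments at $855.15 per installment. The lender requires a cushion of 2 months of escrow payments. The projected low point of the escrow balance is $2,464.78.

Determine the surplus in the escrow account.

$544.80

Municipal property tax = $2,777.34 × 2 = $5,554.68
Flood insurance = $2,544.60
City property tax = $855.15 × 4 = $3,420.60
Combined annual = $11,519.88
Monthly escrow = $11,519.88 ÷ 12 = $959.99
Required reserve = 2 × $959.99 = $1,919.98
Excess over cushion: $2,464.78 − $1,919.98 = $544.80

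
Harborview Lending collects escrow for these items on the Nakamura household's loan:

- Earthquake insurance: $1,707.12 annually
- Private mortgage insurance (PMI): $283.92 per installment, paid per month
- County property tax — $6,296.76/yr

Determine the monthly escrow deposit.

Earthquake insurance — $1,707.12
Private mortgage insurance (PMI) — $283.92 × 12 = $3,407.04
County property tax — $6,296.76
Total annual escrow = $11,410.92
Per month = $11,410.92 / 12 = $950.91

$950.91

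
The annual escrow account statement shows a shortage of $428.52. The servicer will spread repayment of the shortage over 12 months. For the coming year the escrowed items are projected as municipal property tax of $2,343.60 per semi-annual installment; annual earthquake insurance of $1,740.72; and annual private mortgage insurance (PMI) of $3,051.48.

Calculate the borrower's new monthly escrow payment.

$825.66

Municipal property tax = $2,343.60 × 2 = $4,687.20 per year
Earthquake insurance = $1,740.72 per year
Private mortgage insurance (PMI) = $3,051.48 per year
Combined annual = $4,687.20 + $1,740.72 + $3,051.48 = $9,479.40
Monthly escrow = $9,479.40 / 12 = $789.95
Shortage spread = $428.52 / 12 = $35.71/mo
Adjusted monthly = $789.95 + $35.71 = $825.66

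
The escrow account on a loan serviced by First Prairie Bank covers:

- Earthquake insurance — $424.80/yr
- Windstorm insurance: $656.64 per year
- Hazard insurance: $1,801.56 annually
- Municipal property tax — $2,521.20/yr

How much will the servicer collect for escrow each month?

$450.35

Earthquake insurance: $424.80/yr
Windstorm insurance: $656.64/yr
Hazard insurance: $1,801.56/yr
Municipal property tax: $2,521.20/yr
Yearly total = $5,404.20
Per month = $5,404.20 / 12 = $450.35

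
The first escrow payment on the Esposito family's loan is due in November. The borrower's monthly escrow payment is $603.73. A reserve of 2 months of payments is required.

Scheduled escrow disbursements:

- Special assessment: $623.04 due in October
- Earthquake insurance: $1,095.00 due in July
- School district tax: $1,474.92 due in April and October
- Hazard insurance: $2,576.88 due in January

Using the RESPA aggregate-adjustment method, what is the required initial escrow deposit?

$1,973.15

Cushion = 2 × $603.73 = $1,207.46
Trial balance (start $0, +$603.73 each month, − disbursements):
  Nov: +$603.73 → $603.73
  Dec: +$603.73 → $1,207.46
  Jan: +$603.73 − $2,576.88 → -$765.69
  Feb: +$603.73 → -$161.96
  Mar: +$603.73 → $441.77
  Apr: +$603.73 − $1,474.92 → -$429.42
  May: +$603.73 → $174.31
  Jun: +$603.73 → $778.04
  Jul: +$603.73 − $1,095.00 → $286.77
  Aug: +$603.73 → $890.50
  Sep: +$603.73 → $1,494.23
  Oct: +$603.73 − $2,097.96 → $0.00
Lowest trial balance = -$765.69 (Jan)
Initial deposit = cushion − low point = $1,207.46 − (-$765.69) = $1,973.15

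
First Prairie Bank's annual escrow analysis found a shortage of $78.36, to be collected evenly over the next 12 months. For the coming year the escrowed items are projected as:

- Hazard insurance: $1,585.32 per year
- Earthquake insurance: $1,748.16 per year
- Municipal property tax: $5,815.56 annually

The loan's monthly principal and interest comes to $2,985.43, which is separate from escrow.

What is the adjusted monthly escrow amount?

$768.95

Hazard insurance: $1,585.32 per year
Earthquake insurance: $1,748.16 per year
Municipal property tax: $5,815.56 per year
Combined annual = $9,149.04
Base monthly escrow = $9,149.04 / 12 = $762.42
Monthly shortage recovery: $78.36 ÷ 12 = $6.53
Adjusted monthly = $762.42 + $6.53 = $768.95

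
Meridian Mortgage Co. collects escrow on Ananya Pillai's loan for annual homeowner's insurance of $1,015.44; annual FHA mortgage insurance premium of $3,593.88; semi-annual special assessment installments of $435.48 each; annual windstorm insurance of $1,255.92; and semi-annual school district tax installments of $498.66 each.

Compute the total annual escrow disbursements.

$7,733.52

Homeowner's insurance: $1,015.44
FHA mortgage insurance premium: $3,593.88
Special assessment: $435.48 × 2 = $870.96
Windstorm insurance: $1,255.92
School district tax: $498.66 × 2 = $997.32
Combined annual = $1,015.44 + $3,593.88 + $870.96 + $1,255.92 + $997.32 = $7,733.52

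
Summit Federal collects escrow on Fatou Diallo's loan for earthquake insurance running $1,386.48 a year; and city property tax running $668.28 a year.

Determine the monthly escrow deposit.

Earthquake insurance — $1,386.48/yr
City property tax — $668.28/yr
Total annual escrow = $1,386.48 + $668.28 = $2,054.76
Monthly = $2,054.76 ÷ 12 = $171.23

$171.23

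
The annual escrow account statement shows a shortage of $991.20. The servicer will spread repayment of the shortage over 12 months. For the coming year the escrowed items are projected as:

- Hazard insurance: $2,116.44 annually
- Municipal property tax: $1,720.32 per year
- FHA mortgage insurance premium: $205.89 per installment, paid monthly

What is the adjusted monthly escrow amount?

$608.22

Hazard insurance = $2,116.44
Municipal property tax = $1,720.32
FHA mortgage insurance premium = $205.89 × 12 = $2,470.68
Annual escrow total = $6,307.44
Monthly = $6,307.44 ÷ 12 = $525.62
Shortage spread = $991.20 ÷ 12 = $82.60/mo
New monthly escrow = $525.62 + $82.60 = $608.22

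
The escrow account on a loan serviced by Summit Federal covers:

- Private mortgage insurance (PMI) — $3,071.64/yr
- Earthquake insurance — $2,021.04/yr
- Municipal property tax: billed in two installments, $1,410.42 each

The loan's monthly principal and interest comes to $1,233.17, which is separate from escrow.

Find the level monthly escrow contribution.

$659.46

Private mortgage insurance (PMI) = $3,071.64
Earthquake insurance = $2,021.04
Municipal property tax = $1,410.42 × 2 = $2,820.84
Total annual escrow = $3,071.64 + $2,021.04 + $2,820.84 = $7,913.52
Monthly = $7,913.52 ÷ 12 = $659.46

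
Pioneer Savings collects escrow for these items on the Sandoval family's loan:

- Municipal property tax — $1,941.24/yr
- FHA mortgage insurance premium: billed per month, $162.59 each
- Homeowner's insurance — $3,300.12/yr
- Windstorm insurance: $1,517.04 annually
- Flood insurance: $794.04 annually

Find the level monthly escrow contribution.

$791.96

Municipal property tax: $1,941.24 per year
FHA mortgage insurance premium: $162.59 × 12 = $1,951.08 per year
Homeowner's insurance: $3,300.12 per year
Windstorm insurance: $1,517.04 per year
Flood insurance: $794.04 per year
Combined annual = $1,941.24 + $1,951.08 + $3,300.12 + $1,517.04 + $794.04 = $9,503.52
Monthly escrow = $9,503.52 / 12 = $791.96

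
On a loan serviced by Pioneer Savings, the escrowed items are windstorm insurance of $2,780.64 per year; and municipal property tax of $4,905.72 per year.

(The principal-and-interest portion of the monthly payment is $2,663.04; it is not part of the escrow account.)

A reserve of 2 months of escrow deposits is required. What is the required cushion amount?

Windstorm insurance: $2,780.64/yr
Municipal property tax: $4,905.72/yr
Total annual escrow = $7,686.36
Monthly escrow = $7,686.36 / 12 = $640.53
Required cushion = 2 × $640.53 = $1,281.06

$1,281.06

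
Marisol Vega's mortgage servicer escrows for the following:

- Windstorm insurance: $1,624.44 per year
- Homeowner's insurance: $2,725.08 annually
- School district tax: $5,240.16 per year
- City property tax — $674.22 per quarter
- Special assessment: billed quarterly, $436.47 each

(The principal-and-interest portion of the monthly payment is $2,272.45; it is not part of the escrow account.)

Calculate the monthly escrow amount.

$1,169.37

Windstorm insurance: $1,624.44 annually
Homeowner's insurance: $2,725.08 annually
School district tax: $5,240.16 annually
City property tax: $674.22 × 4 = $2,696.88 annually
Special assessment: $436.47 × 4 = $1,745.88 annually
Yearly total = $1,624.44 + $2,725.08 + $5,240.16 + $2,696.88 + $1,745.88 = $14,032.44
Monthly escrow = $14,032.44 ÷ 12 = $1,169.37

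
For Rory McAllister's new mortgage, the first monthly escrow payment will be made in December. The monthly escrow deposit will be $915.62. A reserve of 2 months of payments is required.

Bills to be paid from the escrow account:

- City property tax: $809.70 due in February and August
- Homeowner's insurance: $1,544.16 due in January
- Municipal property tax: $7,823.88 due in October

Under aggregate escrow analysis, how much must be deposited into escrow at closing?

Cushion = 2 × $915.62 = $1,831.24
Trial balance (start $0, +$915.62 each month, − disbursements):
  Dec: +$915.62 → $915.62
  Jan: +$915.62 − $1,544.16 → $287.08
  Feb: +$915.62 − $809.70 → $393.00
  Mar: +$915.62 → $1,308.62
  Apr: +$915.62 → $2,224.24
  May: +$915.62 → $3,139.86
  Jun: +$915.62 → $4,055.48
  Jul: +$915.62 → $4,971.10
  Aug: +$915.62 − $809.70 → $5,077.02
  Sep: +$915.62 → $5,992.64
  Oct: +$915.62 − $7,823.88 → -$915.62
  Nov: +$915.62 → $0.00
Lowest trial balance = -$915.62 (Oct)
Initial deposit = cushion − low point = $1,831.24 − (-$915.62) = $2,746.86

$2,746.86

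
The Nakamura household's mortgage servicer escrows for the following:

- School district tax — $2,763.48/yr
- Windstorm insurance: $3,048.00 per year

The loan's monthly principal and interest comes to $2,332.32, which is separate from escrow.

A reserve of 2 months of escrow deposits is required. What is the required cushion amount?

$968.58

School district tax = $2,763.48 per year
Windstorm insurance = $3,048.00 per year
Annual escrow total = $5,811.48
Per month = $5,811.48 ÷ 12 = $484.29
Required cushion = 2 × $484.29 = $968.58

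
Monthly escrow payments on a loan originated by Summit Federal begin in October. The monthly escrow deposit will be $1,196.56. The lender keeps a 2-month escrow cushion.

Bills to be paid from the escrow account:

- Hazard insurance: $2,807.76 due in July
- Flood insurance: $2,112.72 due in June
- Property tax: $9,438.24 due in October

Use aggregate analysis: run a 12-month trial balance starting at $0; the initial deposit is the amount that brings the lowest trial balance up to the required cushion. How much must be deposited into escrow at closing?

$10,634.80

Cushion = 2 × $1,196.56 = $2,393.12
Trial balance (start $0, +$1,196.56 each month, − disbursements):
  Oct: +$1,196.56 − $9,438.24 → -$8,241.68
  Nov: +$1,196.56 → -$7,045.12
  Dec: +$1,196.56 → -$5,848.56
  Jan: +$1,196.56 → -$4,652.00
  Feb: +$1,196.56 → -$3,455.44
  Mar: +$1,196.56 → -$2,258.88
  Apr: +$1,196.56 → -$1,062.32
  May: +$1,196.56 → $134.24
  Jun: +$1,196.56 − $2,112.72 → -$781.92
  Jul: +$1,196.56 − $2,807.76 → -$2,393.12
  Aug: +$1,196.56 → -$1,196.56
  Sep: +$1,196.56 → $0.00
Lowest trial balance = -$8,241.68 (Oct)
Initial deposit = cushion − low point = $2,393.12 − (-$8,241.68) = $10,634.80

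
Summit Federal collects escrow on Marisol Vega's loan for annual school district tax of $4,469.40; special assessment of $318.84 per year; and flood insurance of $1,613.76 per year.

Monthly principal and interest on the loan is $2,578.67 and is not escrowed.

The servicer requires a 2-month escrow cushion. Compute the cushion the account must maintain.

$1,067.00

School district tax: $4,469.40 annually
Special assessment: $318.84 annually
Flood insurance: $1,613.76 annually
Yearly total = $4,469.40 + $318.84 + $1,613.76 = $6,402.00
Per month = $6,402.00 / 12 = $533.50
Reserve = 2 × $533.50 = $1,067.00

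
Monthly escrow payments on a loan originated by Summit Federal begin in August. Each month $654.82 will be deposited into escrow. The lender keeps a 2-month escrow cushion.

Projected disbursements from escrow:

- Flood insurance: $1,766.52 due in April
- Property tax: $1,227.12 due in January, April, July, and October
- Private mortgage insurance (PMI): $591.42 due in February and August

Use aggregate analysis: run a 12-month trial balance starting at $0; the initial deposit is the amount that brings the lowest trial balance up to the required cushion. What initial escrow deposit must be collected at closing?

$2,046.98

Cushion = 2 × $654.82 = $1,309.64
Trial balance (start $0, +$654.82 each month, − disbursements):
  Aug: +$654.82 − $591.42 → $63.40
  Sep: +$654.82 → $718.22
  Oct: +$654.82 − $1,227.12 → $145.92
  Nov: +$654.82 → $800.74
  Dec: +$654.82 → $1,455.56
  Jan: +$654.82 − $1,227.12 → $883.26
  Feb: +$654.82 − $591.42 → $946.66
  Mar: +$654.82 → $1,601.48
  Apr: +$654.82 − $2,993.64 → -$737.34
  May: +$654.82 → -$82.52
  Jun: +$654.82 → $572.30
  Jul: +$654.82 − $1,227.12 → $0.00
Lowest trial balance = -$737.34 (Apr)
Initial deposit = cushion − low point = $1,309.64 − (-$737.34) = $2,046.98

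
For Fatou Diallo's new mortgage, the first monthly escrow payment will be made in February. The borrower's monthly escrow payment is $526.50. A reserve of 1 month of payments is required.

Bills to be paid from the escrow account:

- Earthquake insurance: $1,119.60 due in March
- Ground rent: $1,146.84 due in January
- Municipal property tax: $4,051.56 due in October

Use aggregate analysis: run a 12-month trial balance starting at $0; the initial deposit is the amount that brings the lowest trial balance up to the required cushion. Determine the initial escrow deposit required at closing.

$959.16

Cushion = 1 × $526.50 = $526.50
Trial balance (start $0, +$526.50 each month, − disbursements):
  Feb: +$526.50 → $526.50
  Mar: +$526.50 − $1,119.60 → -$66.60
  Apr: +$526.50 → $459.90
  May: +$526.50 → $986.40
  Jun: +$526.50 → $1,512.90
  Jul: +$526.50 → $2,039.40
  Aug: +$526.50 → $2,565.90
  Sep: +$526.50 → $3,092.40
  Oct: +$526.50 − $4,051.56 → -$432.66
  Nov: +$526.50 → $93.84
  Dec: +$526.50 → $620.34
  Jan: +$526.50 − $1,146.84 → $0.00
Lowest trial balance = -$432.66 (Oct)
Initial deposit = cushion − low point = $526.50 − (-$432.66) = $959.16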